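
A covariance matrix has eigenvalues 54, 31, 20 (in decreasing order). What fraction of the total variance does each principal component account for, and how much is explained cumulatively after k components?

Step 1 — total variance = trace(Sigma) = Σ λ_i = 54 + 31 + 20 = 105.

Step 2 — fraction explained by component i = λ_i / Σ λ:
  PC1: 54/105 = 0.5143
  PC2: 31/105 = 0.2952
  PC3: 20/105 = 0.1905

Step 3 — cumulative fraction after k components = (λ_1 + ... + λ_k) / Σ λ:
  k = 1: 54/105 = 0.5143
  k = 2: (54 + 31)/105 = 85/105 = 0.8095
  k = 3: (54 + 31 + 20)/105 = 105/105 = 1

Summary (fraction, with percent):

explained: PC1 0.5143 (51.43%), PC2 0.2952 (29.52%), PC3 0.1905 (19.05%);  cumulative: 0.5143, 0.8095, 1


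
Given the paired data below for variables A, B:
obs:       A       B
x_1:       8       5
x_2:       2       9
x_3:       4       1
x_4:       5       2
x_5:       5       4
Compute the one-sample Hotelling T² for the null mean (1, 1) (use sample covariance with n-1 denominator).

Step 1 — sample mean vector:
  mean(A) = (8 + 2 + 4 + 5 + 5) / 5 = 24/5 = 4.8
  mean(B) = (5 + 9 + 1 + 2 + 4) / 5 = 21/5 = 4.2
  x̄ = (4.8, 4.2),  deviation x̄ - mu_0 = (4.8, 4.2) - (1, 1) = (3.8, 3.2).

Step 2 — sample covariance matrix, S[i,j] = (1/(n-1)) · Σ_k (x_{k,i} - mean_i) · (x_{k,j} - mean_j), divisor n-1 = 4:
  S[A,A] = ((3.2)·(3.2) + (-2.8)·(-2.8) + (-0.8)·(-0.8) + (0.2)·(0.2) + (0.2)·(0.2)) / 4 = 18.8/4 = 4.7
  S[A,B] = ((3.2)·(0.8) + (-2.8)·(4.8) + (-0.8)·(-3.2) + (0.2)·(-2.2) + (0.2)·(-0.2)) / 4 = -8.8/4 = -2.2
  S[B,B] = ((0.8)·(0.8) + (4.8)·(4.8) + (-3.2)·(-3.2) + (-2.2)·(-2.2) + (-0.2)·(-0.2)) / 4 = 38.8/4 = 9.7
  S = [[4.7, -2.2],
 [-2.2, 9.7]].

Step 3 — invert S. det(S) = 4.7·9.7 - (-2.2)² = 40.75.
  S^{-1} = (1/det) · [[d, -b], [-b, a]] = [[0.238, 0.054],
 [0.054, 0.1153]].

Step 4 — quadratic form (x̄ - mu_0)^T · S^{-1} · (x̄ - mu_0):
  S^{-1} · (x̄ - mu_0) = (1.0773, 0.5742),
  (x̄ - mu_0)^T · [...] = (3.8)·(1.0773) + (3.2)·(0.5742) = 5.9313.

Step 5 — scale by n: T² = 5 · 5.9313 = 29.6564.

T² ≈ 29.6564


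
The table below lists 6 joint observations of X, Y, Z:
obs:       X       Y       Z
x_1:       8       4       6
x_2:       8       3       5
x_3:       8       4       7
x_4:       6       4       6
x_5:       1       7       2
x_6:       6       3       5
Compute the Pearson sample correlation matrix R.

Step 1 — column means:
  mean(X) = (8 + 8 + 8 + 6 + 1 + 6) / 6 = 37/6 = 6.1667
  mean(Y) = (4 + 3 + 4 + 4 + 7 + 3) / 6 = 25/6 = 4.1667
  mean(Z) = (6 + 5 + 7 + 6 + 2 + 5) / 6 = 31/6 = 5.1667

Step 2 — sample variances and covariances s[i,j] = (1/(n-1)) · Σ_k (x_{k,i} - mean_i) · (x_{k,j} - mean_j), with n-1 = 5:
  s[X,X] = ((1.8333)·(1.8333) + (1.8333)·(1.8333) + (1.8333)·(1.8333) + (-0.1667)·(-0.1667) + (-5.1667)·(-5.1667) + (-0.1667)·(-0.1667)) / 5 = 36.8333/5 = 7.3667
  s[X,Y] = ((1.8333)·(-0.1667) + (1.8333)·(-1.1667) + (1.8333)·(-0.1667) + (-0.1667)·(-0.1667) + (-5.1667)·(2.8333) + (-0.1667)·(-1.1667)) / 5 = -17.1667/5 = -3.4333
  s[X,Z] = ((1.8333)·(0.8333) + (1.8333)·(-0.1667) + (1.8333)·(1.8333) + (-0.1667)·(0.8333) + (-5.1667)·(-3.1667) + (-0.1667)·(-0.1667)) / 5 = 20.8333/5 = 4.1667
  s[Y,Y] = ((-0.1667)·(-0.1667) + (-1.1667)·(-1.1667) + (-0.1667)·(-0.1667) + (-0.1667)·(-0.1667) + (2.8333)·(2.8333) + (-1.1667)·(-1.1667)) / 5 = 10.8333/5 = 2.1667
  s[Y,Z] = ((-0.1667)·(0.8333) + (-1.1667)·(-0.1667) + (-0.1667)·(1.8333) + (-0.1667)·(0.8333) + (2.8333)·(-3.1667) + (-1.1667)·(-0.1667)) / 5 = -9.1667/5 = -1.8333
  s[Z,Z] = ((0.8333)·(0.8333) + (-0.1667)·(-0.1667) + (1.8333)·(1.8333) + (0.8333)·(0.8333) + (-3.1667)·(-3.1667) + (-0.1667)·(-0.1667)) / 5 = 14.8333/5 = 2.9667
  Sample standard deviations s_i = √(s[i,i]):
  s(X) = √(7.3667) = 2.7142
  s(Y) = √(2.1667) = 1.472
  s(Z) = √(2.9667) = 1.7224

Step 3 — r_{ij} = s_{ij} / (s_i · s_j):
  r[X,X] = 1 (diagonal).
  r[X,Y] = -3.4333 / (2.7142 · 1.472) = -3.4333 / 3.9951 = -0.8594
  r[X,Z] = 4.1667 / (2.7142 · 1.7224) = 4.1667 / 4.6749 = 0.8913
  r[Y,Y] = 1 (diagonal).
  r[Y,Z] = -1.8333 / (1.472 · 1.7224) = -1.8333 / 2.5353 = -0.7231
  r[Z,Z] = 1 (diagonal).

R is symmetric with unit diagonal. Assembling:

R = [[1, -0.8594, 0.8913],
 [-0.8594, 1, -0.7231],
 [0.8913, -0.7231, 1]]


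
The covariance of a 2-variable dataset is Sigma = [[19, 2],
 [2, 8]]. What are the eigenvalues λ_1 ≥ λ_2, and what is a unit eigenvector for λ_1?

Step 1 — characteristic polynomial of 2×2 Sigma:
  det(Sigma - λI) = λ² - trace · λ + det = 0.
  trace = 19 + 8 = 27, det = 19·8 - (2)² = 148.
Step 2 — discriminant:
  Δ = trace² - 4·det = 729 - 592 = 137.
Step 3 — eigenvalues:
  λ = (trace ± √Δ)/2 = (27 ± 11.7047)/2,
  λ_1 = 19.3523,  λ_2 = 7.6477.

Step 4 — unit eigenvector for λ_1: solve (Sigma - λ_1 I)v = 0. First row:
  (19 - 19.3523)·v_x + (2)·v_y = 0, i.e. (-0.3523)·v_x + (2)·v_y = 0,
  so v ∝ (b, λ_1 - a) = (2, 0.3523) = u.
  ||u|| = √((2)² + (0.3523)²) = √(4.1242) ≈ 2.0308,
  v_1 = u/||u|| ≈ (0.9848, 0.1735) (||v_1|| = 1).

λ_1 = 19.3523,  λ_2 = 7.6477;  v_1 ≈ (0.9848, 0.1735)


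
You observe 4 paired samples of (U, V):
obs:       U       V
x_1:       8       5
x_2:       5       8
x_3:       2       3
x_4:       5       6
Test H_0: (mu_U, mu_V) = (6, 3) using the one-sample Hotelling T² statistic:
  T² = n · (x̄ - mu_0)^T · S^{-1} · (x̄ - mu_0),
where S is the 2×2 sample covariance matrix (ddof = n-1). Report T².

Step 1 — sample mean vector:
  mean(U) = (8 + 5 + 2 + 5) / 4 = 20/4 = 5
  mean(V) = (5 + 8 + 3 + 6) / 4 = 22/4 = 5.5
  x̄ = (5, 5.5),  deviation x̄ - mu_0 = (5, 5.5) - (6, 3) = (-1, 2.5).

Step 2 — sample covariance matrix, S[i,j] = (1/(n-1)) · Σ_k (x_{k,i} - mean_i) · (x_{k,j} - mean_j), divisor n-1 = 3:
  S[U,U] = ((3)·(3) + (0)·(0) + (-3)·(-3) + (0)·(0)) / 3 = 18/3 = 6
  S[U,V] = ((3)·(-0.5) + (0)·(2.5) + (-3)·(-2.5) + (0)·(0.5)) / 3 = 6/3 = 2
  S[V,V] = ((-0.5)·(-0.5) + (2.5)·(2.5) + (-2.5)·(-2.5) + (0.5)·(0.5)) / 3 = 13/3 = 4.3333
  S = [[6, 2],
 [2, 4.3333]].

Step 3 — invert S. det(S) = 6·4.3333 - (2)² = 22.
  S^{-1} = (1/det) · [[d, -b], [-b, a]] = [[0.197, -0.0909],
 [-0.0909, 0.2727]].

Step 4 — quadratic form (x̄ - mu_0)^T · S^{-1} · (x̄ - mu_0):
  S^{-1} · (x̄ - mu_0) = (-0.4242, 0.7727),
  (x̄ - mu_0)^T · [...] = (-1)·(-0.4242) + (2.5)·(0.7727) = 2.3561.

Step 5 — scale by n: T² = 4 · 2.3561 = 9.4242.

T² ≈ 9.4242


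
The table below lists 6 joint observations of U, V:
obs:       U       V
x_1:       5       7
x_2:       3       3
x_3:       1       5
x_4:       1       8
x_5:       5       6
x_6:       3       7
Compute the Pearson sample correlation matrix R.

Step 1 — column means:
  mean(U) = (5 + 3 + 1 + 1 + 5 + 3) / 6 = 18/6 = 3
  mean(V) = (7 + 3 + 5 + 8 + 6 + 7) / 6 = 36/6 = 6

Step 2 — sample variances and covariances s[i,j] = (1/(n-1)) · Σ_k (x_{k,i} - mean_i) · (x_{k,j} - mean_j), with n-1 = 5:
  s[U,U] = ((2)·(2) + (0)·(0) + (-2)·(-2) + (-2)·(-2) + (2)·(2) + (0)·(0)) / 5 = 16/5 = 3.2
  s[U,V] = ((2)·(1) + (0)·(-3) + (-2)·(-1) + (-2)·(2) + (2)·(0) + (0)·(1)) / 5 = 0/5 = 0
  s[V,V] = ((1)·(1) + (-3)·(-3) + (-1)·(-1) + (2)·(2) + (0)·(0) + (1)·(1)) / 5 = 16/5 = 3.2
  Sample standard deviations s_i = √(s[i,i]):
  s(U) = √(3.2) = 1.7889
  s(V) = √(3.2) = 1.7889

Step 3 — r_{ij} = s_{ij} / (s_i · s_j):
  r[U,U] = 1 (diagonal).
  r[U,V] = 0 / (1.7889 · 1.7889) = 0 / 3.2 = 0
  r[V,V] = 1 (diagonal).

R is symmetric with unit diagonal. Assembling:

R = [[1, 0],
 [0, 1]]


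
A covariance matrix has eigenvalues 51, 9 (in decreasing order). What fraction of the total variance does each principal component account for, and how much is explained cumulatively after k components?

Step 1 — total variance = trace(Sigma) = Σ λ_i = 51 + 9 = 60.

Step 2 — fraction explained by component i = λ_i / Σ λ:
  PC1: 51/60 = 0.85
  PC2: 9/60 = 0.15

Step 3 — cumulative fraction after k components = (λ_1 + ... + λ_k) / Σ λ:
  k = 1: 51/60 = 0.85
  k = 2: (51 + 9)/60 = 60/60 = 1

Summary (fraction, with percent):

explained: PC1 0.85 (85%), PC2 0.15 (15%);  cumulative: 0.85, 1


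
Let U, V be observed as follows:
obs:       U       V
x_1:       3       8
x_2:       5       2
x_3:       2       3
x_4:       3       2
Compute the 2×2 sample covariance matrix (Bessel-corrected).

Step 1 — column means:
  mean(U) = (3 + 5 + 2 + 3) / 4 = 13/4 = 3.25
  mean(V) = (8 + 2 + 3 + 2) / 4 = 15/4 = 3.75

Step 2 — sample covariance S[i,j] = (1/(n-1)) · Σ_k (x_{k,i} - mean_i) · (x_{k,j} - mean_j), with n-1 = 3.
  S[U,U] = ((-0.25)·(-0.25) + (1.75)·(1.75) + (-1.25)·(-1.25) + (-0.25)·(-0.25)) / 3 = 4.75/3 = 1.5833
  S[U,V] = ((-0.25)·(4.25) + (1.75)·(-1.75) + (-1.25)·(-0.75) + (-0.25)·(-1.75)) / 3 = -2.75/3 = -0.9167
  S[V,V] = ((4.25)·(4.25) + (-1.75)·(-1.75) + (-0.75)·(-0.75) + (-1.75)·(-1.75)) / 3 = 24.75/3 = 8.25

S is symmetric (S[j,i] = S[i,j]). Assembling:

S = [[1.5833, -0.9167],
 [-0.9167, 8.25]]


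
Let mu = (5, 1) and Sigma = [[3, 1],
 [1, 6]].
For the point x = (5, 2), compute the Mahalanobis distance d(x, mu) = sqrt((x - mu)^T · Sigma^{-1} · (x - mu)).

Step 1 — centre the observation: (x - mu) = (0, 1).

Step 2 — invert Sigma. det(Sigma) = 3·6 - (1)² = 17.
  Sigma^{-1} = (1/det) · [[d, -b], [-b, a]] = [[0.3529, -0.0588],
 [-0.0588, 0.1765]].

Step 3 — form the quadratic (x - mu)^T · Sigma^{-1} · (x - mu):
  Sigma^{-1} · (x - mu) = (-0.0588, 0.1765).
  (x - mu)^T · [Sigma^{-1} · (x - mu)] = (0)·(-0.0588) + (1)·(0.1765) = 0.1765.

Step 4 — take square root: d = √(0.1765) ≈ 0.4201.

d(x, mu) = √(0.1765) ≈ 0.4201


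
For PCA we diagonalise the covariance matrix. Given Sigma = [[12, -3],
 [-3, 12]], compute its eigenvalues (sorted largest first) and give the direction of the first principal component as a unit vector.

Step 1 — characteristic polynomial of 2×2 Sigma:
  det(Sigma - λI) = λ² - trace · λ + det = 0.
  trace = 12 + 12 = 24, det = 12·12 - (-3)² = 135.
Step 2 — discriminant:
  Δ = trace² - 4·det = 576 - 540 = 36.
Step 3 — eigenvalues:
  λ = (trace ± √Δ)/2 = (24 ± 6)/2,
  λ_1 = 15,  λ_2 = 9.

Step 4 — unit eigenvector for λ_1: solve (Sigma - λ_1 I)v = 0. First row:
  (12 - 15)·v_x + (-3)·v_y = 0, i.e. (-3)·v_x + (-3)·v_y = 0,
  so v ∝ (b, λ_1 - a) = (-3, 3); multiply by -1 so the first entry is positive: u = (3, -3).
  ||u|| = √((3)² + (-3)²) = √(18) ≈ 4.2426,
  v_1 = u/||u|| ≈ (0.7071, -0.7071) (||v_1|| = 1).

λ_1 = 15,  λ_2 = 9;  v_1 ≈ (0.7071, -0.7071)


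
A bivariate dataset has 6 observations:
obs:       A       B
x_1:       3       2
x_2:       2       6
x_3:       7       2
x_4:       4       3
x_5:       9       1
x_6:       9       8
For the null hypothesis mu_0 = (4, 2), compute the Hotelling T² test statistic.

Step 1 — sample mean vector:
  mean(A) = (3 + 2 + 7 + 4 + 9 + 9) / 6 = 34/6 = 5.6667
  mean(B) = (2 + 6 + 2 + 3 + 1 + 8) / 6 = 22/6 = 3.6667
  x̄ = (5.6667, 3.6667),  deviation x̄ - mu_0 = (5.6667, 3.6667) - (4, 2) = (1.6667, 1.6667).

Step 2 — sample covariance matrix, S[i,j] = (1/(n-1)) · Σ_k (x_{k,i} - mean_i) · (x_{k,j} - mean_j), divisor n-1 = 5:
  S[A,A] = ((-2.6667)·(-2.6667) + (-3.6667)·(-3.6667) + (1.3333)·(1.3333) + (-1.6667)·(-1.6667) + (3.3333)·(3.3333) + (3.3333)·(3.3333)) / 5 = 47.3333/5 = 9.4667
  S[A,B] = ((-2.6667)·(-1.6667) + (-3.6667)·(2.3333) + (1.3333)·(-1.6667) + (-1.6667)·(-0.6667) + (3.3333)·(-2.6667) + (3.3333)·(4.3333)) / 5 = 0.3333/5 = 0.0667
  S[B,B] = ((-1.6667)·(-1.6667) + (2.3333)·(2.3333) + (-1.6667)·(-1.6667) + (-0.6667)·(-0.6667) + (-2.6667)·(-2.6667) + (4.3333)·(4.3333)) / 5 = 37.3333/5 = 7.4667
  S = [[9.4667, 0.0667],
 [0.0667, 7.4667]].

Step 3 — invert S. det(S) = 9.4667·7.4667 - (0.0667)² = 70.68.
  S^{-1} = (1/det) · [[d, -b], [-b, a]] = [[0.1056, -0.0009],
 [-0.0009, 0.1339]].

Step 4 — quadratic form (x̄ - mu_0)^T · S^{-1} · (x̄ - mu_0):
  S^{-1} · (x̄ - mu_0) = (0.1745, 0.2217),
  (x̄ - mu_0)^T · [...] = (1.6667)·(0.1745) + (1.6667)·(0.2217) = 0.6603.

Step 5 — scale by n: T² = 6 · 0.6603 = 3.9615.

T² ≈ 3.9615


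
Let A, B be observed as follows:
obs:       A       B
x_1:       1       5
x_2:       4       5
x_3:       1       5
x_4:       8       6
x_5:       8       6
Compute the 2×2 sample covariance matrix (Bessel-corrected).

Step 1 — column means:
  mean(A) = (1 + 4 + 1 + 8 + 8) / 5 = 22/5 = 4.4
  mean(B) = (5 + 5 + 5 + 6 + 6) / 5 = 27/5 = 5.4

Step 2 — sample covariance S[i,j] = (1/(n-1)) · Σ_k (x_{k,i} - mean_i) · (x_{k,j} - mean_j), with n-1 = 4.
  S[A,A] = ((-3.4)·(-3.4) + (-0.4)·(-0.4) + (-3.4)·(-3.4) + (3.6)·(3.6) + (3.6)·(3.6)) / 4 = 49.2/4 = 12.3
  S[A,B] = ((-3.4)·(-0.4) + (-0.4)·(-0.4) + (-3.4)·(-0.4) + (3.6)·(0.6) + (3.6)·(0.6)) / 4 = 7.2/4 = 1.8
  S[B,B] = ((-0.4)·(-0.4) + (-0.4)·(-0.4) + (-0.4)·(-0.4) + (0.6)·(0.6) + (0.6)·(0.6)) / 4 = 1.2/4 = 0.3

S is symmetric (S[j,i] = S[i,j]). Assembling:

S = [[12.3, 1.8],
 [1.8, 0.3]]


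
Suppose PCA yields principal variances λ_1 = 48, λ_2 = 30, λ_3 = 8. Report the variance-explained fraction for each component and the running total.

Step 1 — total variance = trace(Sigma) = Σ λ_i = 48 + 30 + 8 = 86.

Step 2 — fraction explained by component i = λ_i / Σ λ:
  PC1: 48/86 = 0.5581
  PC2: 30/86 = 0.3488
  PC3: 8/86 = 0.093

Step 3 — cumulative fraction after k components = (λ_1 + ... + λ_k) / Σ λ:
  k = 1: 48/86 = 0.5581
  k = 2: (48 + 30)/86 = 78/86 = 0.907
  k = 3: (48 + 30 + 8)/86 = 86/86 = 1

Summary (fraction, with percent):

explained: PC1 0.5581 (55.81%), PC2 0.3488 (34.88%), PC3 0.093 (9.3%);  cumulative: 0.5581, 0.907, 1


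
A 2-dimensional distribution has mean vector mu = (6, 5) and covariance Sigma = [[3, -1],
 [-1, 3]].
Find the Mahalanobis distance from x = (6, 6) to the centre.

Step 1 — centre the observation: (x - mu) = (0, 1).

Step 2 — invert Sigma. det(Sigma) = 3·3 - (-1)² = 8.
  Sigma^{-1} = (1/det) · [[d, -b], [-b, a]] = [[0.375, 0.125],
 [0.125, 0.375]].

Step 3 — form the quadratic (x - mu)^T · Sigma^{-1} · (x - mu):
  Sigma^{-1} · (x - mu) = (0.125, 0.375).
  (x - mu)^T · [Sigma^{-1} · (x - mu)] = (0)·(0.125) + (1)·(0.375) = 0.375.

Step 4 — take square root: d = √(0.375) ≈ 0.6124.

d(x, mu) = √(0.375) ≈ 0.6124


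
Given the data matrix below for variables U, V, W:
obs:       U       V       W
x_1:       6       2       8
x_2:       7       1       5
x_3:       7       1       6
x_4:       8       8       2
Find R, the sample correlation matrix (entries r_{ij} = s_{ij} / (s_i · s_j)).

Step 1 — column means:
  mean(U) = (6 + 7 + 7 + 8) / 4 = 28/4 = 7
  mean(V) = (2 + 1 + 1 + 8) / 4 = 12/4 = 3
  mean(W) = (8 + 5 + 6 + 2) / 4 = 21/4 = 5.25

Step 2 — sample variances and covariances s[i,j] = (1/(n-1)) · Σ_k (x_{k,i} - mean_i) · (x_{k,j} - mean_j), with n-1 = 3:
  s[U,U] = ((-1)·(-1) + (0)·(0) + (0)·(0) + (1)·(1)) / 3 = 2/3 = 0.6667
  s[U,V] = ((-1)·(-1) + (0)·(-2) + (0)·(-2) + (1)·(5)) / 3 = 6/3 = 2
  s[U,W] = ((-1)·(2.75) + (0)·(-0.25) + (0)·(0.75) + (1)·(-3.25)) / 3 = -6/3 = -2
  s[V,V] = ((-1)·(-1) + (-2)·(-2) + (-2)·(-2) + (5)·(5)) / 3 = 34/3 = 11.3333
  s[V,W] = ((-1)·(2.75) + (-2)·(-0.25) + (-2)·(0.75) + (5)·(-3.25)) / 3 = -20/3 = -6.6667
  s[W,W] = ((2.75)·(2.75) + (-0.25)·(-0.25) + (0.75)·(0.75) + (-3.25)·(-3.25)) / 3 = 18.75/3 = 6.25
  Sample standard deviations s_i = √(s[i,i]):
  s(U) = √(0.6667) = 0.8165
  s(V) = √(11.3333) = 3.3665
  s(W) = √(6.25) = 2.5

Step 3 — r_{ij} = s_{ij} / (s_i · s_j):
  r[U,U] = 1 (diagonal).
  r[U,V] = 2 / (0.8165 · 3.3665) = 2 / 2.7487 = 0.7276
  r[U,W] = -2 / (0.8165 · 2.5) = -2 / 2.0412 = -0.9798
  r[V,V] = 1 (diagonal).
  r[V,W] = -6.6667 / (3.3665 · 2.5) = -6.6667 / 8.4163 = -0.7921
  r[W,W] = 1 (diagonal).

R is symmetric with unit diagonal. Assembling:

R = [[1, 0.7276, -0.9798],
 [0.7276, 1, -0.7921],
 [-0.9798, -0.7921, 1]]


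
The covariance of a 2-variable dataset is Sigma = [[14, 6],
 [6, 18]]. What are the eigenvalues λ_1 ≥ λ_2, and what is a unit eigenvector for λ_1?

Step 1 — characteristic polynomial of 2×2 Sigma:
  det(Sigma - λI) = λ² - trace · λ + det = 0.
  trace = 14 + 18 = 32, det = 14·18 - (6)² = 216.
Step 2 — discriminant:
  Δ = trace² - 4·det = 1024 - 864 = 160.
Step 3 — eigenvalues:
  λ = (trace ± √Δ)/2 = (32 ± 12.6491)/2,
  λ_1 = 22.3246,  λ_2 = 9.6754.

Step 4 — unit eigenvector for λ_1: solve (Sigma - λ_1 I)v = 0. First row:
  (14 - 22.3246)·v_x + (6)·v_y = 0, i.e. (-8.3246)·v_x + (6)·v_y = 0,
  so v ∝ (b, λ_1 - a) = (6, 8.3246) = u.
  ||u|| = √((6)² + (8.3246)²) = √(105.2982) ≈ 10.2615,
  v_1 = u/||u|| ≈ (0.5847, 0.8112) (||v_1|| = 1).

λ_1 = 22.3246,  λ_2 = 9.6754;  v_1 ≈ (0.5847, 0.8112)


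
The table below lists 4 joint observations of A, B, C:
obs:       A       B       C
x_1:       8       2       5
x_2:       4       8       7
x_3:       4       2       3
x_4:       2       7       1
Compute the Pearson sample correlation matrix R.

Step 1 — column means:
  mean(A) = (8 + 4 + 4 + 2) / 4 = 18/4 = 4.5
  mean(B) = (2 + 8 + 2 + 7) / 4 = 19/4 = 4.75
  mean(C) = (5 + 7 + 3 + 1) / 4 = 16/4 = 4

Step 2 — sample variances and covariances s[i,j] = (1/(n-1)) · Σ_k (x_{k,i} - mean_i) · (x_{k,j} - mean_j), with n-1 = 3:
  s[A,A] = ((3.5)·(3.5) + (-0.5)·(-0.5) + (-0.5)·(-0.5) + (-2.5)·(-2.5)) / 3 = 19/3 = 6.3333
  s[A,B] = ((3.5)·(-2.75) + (-0.5)·(3.25) + (-0.5)·(-2.75) + (-2.5)·(2.25)) / 3 = -15.5/3 = -5.1667
  s[A,C] = ((3.5)·(1) + (-0.5)·(3) + (-0.5)·(-1) + (-2.5)·(-3)) / 3 = 10/3 = 3.3333
  s[B,B] = ((-2.75)·(-2.75) + (3.25)·(3.25) + (-2.75)·(-2.75) + (2.25)·(2.25)) / 3 = 30.75/3 = 10.25
  s[B,C] = ((-2.75)·(1) + (3.25)·(3) + (-2.75)·(-1) + (2.25)·(-3)) / 3 = 3/3 = 1
  s[C,C] = ((1)·(1) + (3)·(3) + (-1)·(-1) + (-3)·(-3)) / 3 = 20/3 = 6.6667
  Sample standard deviations s_i = √(s[i,i]):
  s(A) = √(6.3333) = 2.5166
  s(B) = √(10.25) = 3.2016
  s(C) = √(6.6667) = 2.582

Step 3 — r_{ij} = s_{ij} / (s_i · s_j):
  r[A,A] = 1 (diagonal).
  r[A,B] = -5.1667 / (2.5166 · 3.2016) = -5.1667 / 8.0571 = -0.6413
  r[A,C] = 3.3333 / (2.5166 · 2.582) = 3.3333 / 6.4979 = 0.513
  r[B,B] = 1 (diagonal).
  r[B,C] = 1 / (3.2016 · 2.582) = 1 / 8.2664 = 0.121
  r[C,C] = 1 (diagonal).

R is symmetric with unit diagonal. Assembling:

R = [[1, -0.6413, 0.513],
 [-0.6413, 1, 0.121],
 [0.513, 0.121, 1]]


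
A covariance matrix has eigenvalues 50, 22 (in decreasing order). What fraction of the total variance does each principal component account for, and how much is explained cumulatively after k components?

Step 1 — total variance = trace(Sigma) = Σ λ_i = 50 + 22 = 72.

Step 2 — fraction explained by component i = λ_i / Σ λ:
  PC1: 50/72 = 0.6944
  PC2: 22/72 = 0.3056

Step 3 — cumulative fraction after k components = (λ_1 + ... + λ_k) / Σ λ:
  k = 1: 50/72 = 0.6944
  k = 2: (50 + 22)/72 = 72/72 = 1

Summary (fraction, with percent):

explained: PC1 0.6944 (69.44%), PC2 0.3056 (30.56%);  cumulative: 0.6944, 1


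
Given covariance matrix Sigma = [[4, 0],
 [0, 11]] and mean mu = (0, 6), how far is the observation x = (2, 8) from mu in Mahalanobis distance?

Step 1 — centre the observation: (x - mu) = (2, 2).

Step 2 — invert Sigma. det(Sigma) = 4·11 - (0)² = 44.
  Sigma^{-1} = (1/det) · [[d, -b], [-b, a]] = [[0.25, 0],
 [0, 0.0909]].

Step 3 — form the quadratic (x - mu)^T · Sigma^{-1} · (x - mu):
  Sigma^{-1} · (x - mu) = (0.5, 0.1818).
  (x - mu)^T · [Sigma^{-1} · (x - mu)] = (2)·(0.5) + (2)·(0.1818) = 1.3636.

Step 4 — take square root: d = √(1.3636) ≈ 1.1677.

d(x, mu) = √(1.3636) ≈ 1.1677


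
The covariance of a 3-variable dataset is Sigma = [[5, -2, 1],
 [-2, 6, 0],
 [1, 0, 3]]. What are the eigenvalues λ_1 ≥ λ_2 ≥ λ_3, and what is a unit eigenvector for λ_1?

Step 1 — characteristic polynomial p(λ) = det(λI - Sigma) = λ³ - tr·λ² + c_1·λ - det, where tr = trace, c_1 = sum of the principal 2×2 minors, det = det(Sigma):
  tr = 5 + 6 + 3 = 14,
  c_1 = (5·6 - (-2)²) + (5·3 - (1)²) + (6·3 - (0)²) = 26 + 14 + 18 = 58,
  det = 5·(6·3 - (0)²) - (-2)·((-2)·3 - (0)·(1)) + (1)·((-2)·(0) - 6·(1)) = 5·(18) - (-2)·(-6) + (1)·(-6) = 72.
  So p(λ) = λ³ - 14λ² + 58λ - 72.
Step 2 — look for an integer root (rational root theorem: any rational root is an integer divisor of 72). Testing λ = 4:
  p(4) = 64 - 224 + 232 - 72 = 0  ✓
  Dividing out (λ - 4): p(λ) = (λ - 4)(λ² - 10λ + 18).
Step 3 — remaining eigenvalues from the quadratic λ² - 10λ + 18 = 0:
  Δ = 10² - 4·18 = 100 - 72 = 28,  λ = (10 ± √28)/2 = (10 ± 5.2915)/2 ≈ 7.6458 or 2.3542.
  Sorted: λ_1 = 7.6458,  λ_2 = 4,  λ_3 = 2.3542  (check: sum = 14 = tr ✓).

Step 4 — unit eigenvector for λ_1 ≈ 7.6458: v spans the null space of (Sigma - λ_1 I), whose rows are
  r_1 = (-2.6458, -2, 1),  r_2 = (-2, -1.6458, 0),  r_3 = (1, 0, -4.6458).
  v is orthogonal to every row, so take v ∝ r_1 × r_2 = ((-2)·(0) - (1)·(-1.6458), (1)·(-2) - (-2.6458)·(0), (-2.6458)·(-1.6458) - (-2)·(-2)) ≈ (1.6458, -2, 0.3542).
  Let u = (1.6458, -2, 0.3542).
  ||u|| = √((1.6458)² + (-2)² + (0.3542)²) = √(6.834) ≈ 2.6142,  v_1 = u/||u|| ≈ (0.6295, -0.7651, 0.1355) (||v_1|| = 1).

λ_1 = 7.6458,  λ_2 = 4,  λ_3 = 2.3542;  v_1 ≈ (0.6295, -0.7651, 0.1355)


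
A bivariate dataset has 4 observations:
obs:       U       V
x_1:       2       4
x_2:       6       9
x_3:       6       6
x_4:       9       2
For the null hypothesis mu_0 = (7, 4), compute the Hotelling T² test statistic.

Step 1 — sample mean vector:
  mean(U) = (2 + 6 + 6 + 9) / 4 = 23/4 = 5.75
  mean(V) = (4 + 9 + 6 + 2) / 4 = 21/4 = 5.25
  x̄ = (5.75, 5.25),  deviation x̄ - mu_0 = (5.75, 5.25) - (7, 4) = (-1.25, 1.25).

Step 2 — sample covariance matrix, S[i,j] = (1/(n-1)) · Σ_k (x_{k,i} - mean_i) · (x_{k,j} - mean_j), divisor n-1 = 3:
  S[U,U] = ((-3.75)·(-3.75) + (0.25)·(0.25) + (0.25)·(0.25) + (3.25)·(3.25)) / 3 = 24.75/3 = 8.25
  S[U,V] = ((-3.75)·(-1.25) + (0.25)·(3.75) + (0.25)·(0.75) + (3.25)·(-3.25)) / 3 = -4.75/3 = -1.5833
  S[V,V] = ((-1.25)·(-1.25) + (3.75)·(3.75) + (0.75)·(0.75) + (-3.25)·(-3.25)) / 3 = 26.75/3 = 8.9167
  S = [[8.25, -1.5833],
 [-1.5833, 8.9167]].

Step 3 — invert S. det(S) = 8.25·8.9167 - (-1.5833)² = 71.0556.
  S^{-1} = (1/det) · [[d, -b], [-b, a]] = [[0.1255, 0.0223],
 [0.0223, 0.1161]].

Step 4 — quadratic form (x̄ - mu_0)^T · S^{-1} · (x̄ - mu_0):
  S^{-1} · (x̄ - mu_0) = (-0.129, 0.1173),
  (x̄ - mu_0)^T · [...] = (-1.25)·(-0.129) + (1.25)·(0.1173) = 0.3079.

Step 5 — scale by n: T² = 4 · 0.3079 = 1.2314.

T² ≈ 1.2314


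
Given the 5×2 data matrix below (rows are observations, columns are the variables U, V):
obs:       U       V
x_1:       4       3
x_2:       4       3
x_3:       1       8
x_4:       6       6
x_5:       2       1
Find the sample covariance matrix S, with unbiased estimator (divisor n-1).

Step 1 — column means:
  mean(U) = (4 + 4 + 1 + 6 + 2) / 5 = 17/5 = 3.4
  mean(V) = (3 + 3 + 8 + 6 + 1) / 5 = 21/5 = 4.2

Step 2 — sample covariance S[i,j] = (1/(n-1)) · Σ_k (x_{k,i} - mean_i) · (x_{k,j} - mean_j), with n-1 = 4.
  S[U,U] = ((0.6)·(0.6) + (0.6)·(0.6) + (-2.4)·(-2.4) + (2.6)·(2.6) + (-1.4)·(-1.4)) / 4 = 15.2/4 = 3.8
  S[U,V] = ((0.6)·(-1.2) + (0.6)·(-1.2) + (-2.4)·(3.8) + (2.6)·(1.8) + (-1.4)·(-3.2)) / 4 = -1.4/4 = -0.35
  S[V,V] = ((-1.2)·(-1.2) + (-1.2)·(-1.2) + (3.8)·(3.8) + (1.8)·(1.8) + (-3.2)·(-3.2)) / 4 = 30.8/4 = 7.7

S is symmetric (S[j,i] = S[i,j]). Assembling:

S = [[3.8, -0.35],
 [-0.35, 7.7]]


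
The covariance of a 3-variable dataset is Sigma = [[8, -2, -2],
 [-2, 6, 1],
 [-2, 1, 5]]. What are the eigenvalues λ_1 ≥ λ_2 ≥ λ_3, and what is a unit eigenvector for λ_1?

Step 1 — characteristic polynomial p(λ) = det(λI - Sigma) = λ³ - tr·λ² + c_1·λ - det, where tr = trace, c_1 = sum of the principal 2×2 minors, det = det(Sigma):
  tr = 8 + 6 + 5 = 19,
  c_1 = (8·6 - (-2)²) + (8·5 - (-2)²) + (6·5 - (1)²) = 44 + 36 + 29 = 109,
  det = 8·(6·5 - (1)²) - (-2)·((-2)·5 - (1)·(-2)) + (-2)·((-2)·(1) - 6·(-2)) = 8·(29) - (-2)·(-8) + (-2)·(10) = 196.
  So p(λ) = λ³ - 19λ² + 109λ - 196.
Step 2 — look for an integer root (rational root theorem: any rational root is an integer divisor of 196). Testing λ = 4:
  p(4) = 64 - 304 + 436 - 196 = 0  ✓
  Dividing out (λ - 4): p(λ) = (λ - 4)(λ² - 15λ + 49).
Step 3 — remaining eigenvalues from the quadratic λ² - 15λ + 49 = 0:
  Δ = 15² - 4·49 = 225 - 196 = 29,  λ = (15 ± √29)/2 = (15 ± 5.3852)/2 ≈ 10.1926 or 4.8074.
  Sorted: λ_1 = 10.1926,  λ_2 = 4.8074,  λ_3 = 4  (check: sum = 19 = tr ✓).

Step 4 — unit eigenvector for λ_1 ≈ 10.1926: v spans the null space of (Sigma - λ_1 I), whose rows are
  r_1 = (-2.1926, -2, -2),  r_2 = (-2, -4.1926, 1),  r_3 = (-2, 1, -5.1926).
  v is orthogonal to every row, so take v ∝ r_1 × r_2 = ((-2)·(1) - (-2)·(-4.1926), (-2)·(-2) - (-2.1926)·(1), (-2.1926)·(-4.1926) - (-2)·(-2)) ≈ (-10.3852, 6.1926, 5.1926).
  Rescale (multiply by -1 so the first nonzero entry is positive): u = (10.3852, -6.1926, -5.1926).
  ||u|| = √((10.3852)² + (-6.1926)² + (-5.1926)²) = √(173.1626) ≈ 13.1591,  v_1 = u/||u|| ≈ (0.7892, -0.4706, -0.3946) (||v_1|| = 1).

λ_1 = 10.1926,  λ_2 = 4.8074,  λ_3 = 4;  v_1 ≈ (0.7892, -0.4706, -0.3946)


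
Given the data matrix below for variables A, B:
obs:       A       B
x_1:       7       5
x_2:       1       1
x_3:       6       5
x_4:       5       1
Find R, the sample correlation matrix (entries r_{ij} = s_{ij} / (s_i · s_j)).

Step 1 — column means:
  mean(A) = (7 + 1 + 6 + 5) / 4 = 19/4 = 4.75
  mean(B) = (5 + 1 + 5 + 1) / 4 = 12/4 = 3

Step 2 — sample variances and covariances s[i,j] = (1/(n-1)) · Σ_k (x_{k,i} - mean_i) · (x_{k,j} - mean_j), with n-1 = 3:
  s[A,A] = ((2.25)·(2.25) + (-3.75)·(-3.75) + (1.25)·(1.25) + (0.25)·(0.25)) / 3 = 20.75/3 = 6.9167
  s[A,B] = ((2.25)·(2) + (-3.75)·(-2) + (1.25)·(2) + (0.25)·(-2)) / 3 = 14/3 = 4.6667
  s[B,B] = ((2)·(2) + (-2)·(-2) + (2)·(2) + (-2)·(-2)) / 3 = 16/3 = 5.3333
  Sample standard deviations s_i = √(s[i,i]):
  s(A) = √(6.9167) = 2.63
  s(B) = √(5.3333) = 2.3094

Step 3 — r_{ij} = s_{ij} / (s_i · s_j):
  r[A,A] = 1 (diagonal).
  r[A,B] = 4.6667 / (2.63 · 2.3094) = 4.6667 / 6.0736 = 0.7683
  r[B,B] = 1 (diagonal).

R is symmetric with unit diagonal. Assembling:

R = [[1, 0.7683],
 [0.7683, 1]]


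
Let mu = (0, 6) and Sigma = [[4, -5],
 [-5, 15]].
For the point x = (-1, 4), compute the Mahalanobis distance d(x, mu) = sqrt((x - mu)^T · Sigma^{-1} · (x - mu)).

Step 1 — centre the observation: (x - mu) = (-1, -2).

Step 2 — invert Sigma. det(Sigma) = 4·15 - (-5)² = 35.
  Sigma^{-1} = (1/det) · [[d, -b], [-b, a]] = [[0.4286, 0.1429],
 [0.1429, 0.1143]].

Step 3 — form the quadratic (x - mu)^T · Sigma^{-1} · (x - mu):
  Sigma^{-1} · (x - mu) = (-0.7143, -0.3714).
  (x - mu)^T · [Sigma^{-1} · (x - mu)] = (-1)·(-0.7143) + (-2)·(-0.3714) = 1.4571.

Step 4 — take square root: d = √(1.4571) ≈ 1.2071.

d(x, mu) = √(1.4571) ≈ 1.2071


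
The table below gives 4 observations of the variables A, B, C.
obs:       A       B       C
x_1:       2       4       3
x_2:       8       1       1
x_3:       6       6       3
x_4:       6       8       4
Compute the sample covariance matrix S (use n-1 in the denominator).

Step 1 — column means:
  mean(A) = (2 + 8 + 6 + 6) / 4 = 22/4 = 5.5
  mean(B) = (4 + 1 + 6 + 8) / 4 = 19/4 = 4.75
  mean(C) = (3 + 1 + 3 + 4) / 4 = 11/4 = 2.75

Step 2 — sample covariance S[i,j] = (1/(n-1)) · Σ_k (x_{k,i} - mean_i) · (x_{k,j} - mean_j), with n-1 = 3.
  S[A,A] = ((-3.5)·(-3.5) + (2.5)·(2.5) + (0.5)·(0.5) + (0.5)·(0.5)) / 3 = 19/3 = 6.3333
  S[A,B] = ((-3.5)·(-0.75) + (2.5)·(-3.75) + (0.5)·(1.25) + (0.5)·(3.25)) / 3 = -4.5/3 = -1.5
  S[A,C] = ((-3.5)·(0.25) + (2.5)·(-1.75) + (0.5)·(0.25) + (0.5)·(1.25)) / 3 = -4.5/3 = -1.5
  S[B,B] = ((-0.75)·(-0.75) + (-3.75)·(-3.75) + (1.25)·(1.25) + (3.25)·(3.25)) / 3 = 26.75/3 = 8.9167
  S[B,C] = ((-0.75)·(0.25) + (-3.75)·(-1.75) + (1.25)·(0.25) + (3.25)·(1.25)) / 3 = 10.75/3 = 3.5833
  S[C,C] = ((0.25)·(0.25) + (-1.75)·(-1.75) + (0.25)·(0.25) + (1.25)·(1.25)) / 3 = 4.75/3 = 1.5833

S is symmetric (S[j,i] = S[i,j]). Assembling:

S = [[6.3333, -1.5, -1.5],
 [-1.5, 8.9167, 3.5833],
 [-1.5, 3.5833, 1.5833]]


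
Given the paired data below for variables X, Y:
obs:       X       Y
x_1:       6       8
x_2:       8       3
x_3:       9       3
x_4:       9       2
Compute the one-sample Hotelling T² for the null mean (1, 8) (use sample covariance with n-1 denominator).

Step 1 — sample mean vector:
  mean(X) = (6 + 8 + 9 + 9) / 4 = 32/4 = 8
  mean(Y) = (8 + 3 + 3 + 2) / 4 = 16/4 = 4
  x̄ = (8, 4),  deviation x̄ - mu_0 = (8, 4) - (1, 8) = (7, -4).

Step 2 — sample covariance matrix, S[i,j] = (1/(n-1)) · Σ_k (x_{k,i} - mean_i) · (x_{k,j} - mean_j), divisor n-1 = 3:
  S[X,X] = ((-2)·(-2) + (0)·(0) + (1)·(1) + (1)·(1)) / 3 = 6/3 = 2
  S[X,Y] = ((-2)·(4) + (0)·(-1) + (1)·(-1) + (1)·(-2)) / 3 = -11/3 = -3.6667
  S[Y,Y] = ((4)·(4) + (-1)·(-1) + (-1)·(-1) + (-2)·(-2)) / 3 = 22/3 = 7.3333
  S = [[2, -3.6667],
 [-3.6667, 7.3333]].

Step 3 — invert S. det(S) = 2·7.3333 - (-3.6667)² = 1.2222.
  S^{-1} = (1/det) · [[d, -b], [-b, a]] = [[6, 3],
 [3, 1.6364]].

Step 4 — quadratic form (x̄ - mu_0)^T · S^{-1} · (x̄ - mu_0):
  S^{-1} · (x̄ - mu_0) = (30, 14.4545),
  (x̄ - mu_0)^T · [...] = (7)·(30) + (-4)·(14.4545) = 152.1818.

Step 5 — scale by n: T² = 4 · 152.1818 = 608.7273.

T² ≈ 608.7273


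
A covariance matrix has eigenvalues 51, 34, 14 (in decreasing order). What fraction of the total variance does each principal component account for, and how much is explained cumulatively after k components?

Step 1 — total variance = trace(Sigma) = Σ λ_i = 51 + 34 + 14 = 99.

Step 2 — fraction explained by component i = λ_i / Σ λ:
  PC1: 51/99 = 0.5152
  PC2: 34/99 = 0.3434
  PC3: 14/99 = 0.1414

Step 3 — cumulative fraction after k components = (λ_1 + ... + λ_k) / Σ λ:
  k = 1: 51/99 = 0.5152
  k = 2: (51 + 34)/99 = 85/99 = 0.8586
  k = 3: (51 + 34 + 14)/99 = 99/99 = 1

Summary (fraction, with percent):

explained: PC1 0.5152 (51.52%), PC2 0.3434 (34.34%), PC3 0.1414 (14.14%);  cumulative: 0.5152, 0.8586, 1


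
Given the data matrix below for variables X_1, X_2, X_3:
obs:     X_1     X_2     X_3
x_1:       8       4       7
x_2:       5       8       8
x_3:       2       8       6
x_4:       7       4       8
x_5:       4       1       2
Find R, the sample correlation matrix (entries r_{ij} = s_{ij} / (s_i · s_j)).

Step 1 — column means:
  mean(X_1) = (8 + 5 + 2 + 7 + 4) / 5 = 26/5 = 5.2
  mean(X_2) = (4 + 8 + 8 + 4 + 1) / 5 = 25/5 = 5
  mean(X_3) = (7 + 8 + 6 + 8 + 2) / 5 = 31/5 = 6.2

Step 2 — sample variances and covariances s[i,j] = (1/(n-1)) · Σ_k (x_{k,i} - mean_i) · (x_{k,j} - mean_j), with n-1 = 4:
  s[X_1,X_1] = ((2.8)·(2.8) + (-0.2)·(-0.2) + (-3.2)·(-3.2) + (1.8)·(1.8) + (-1.2)·(-1.2)) / 4 = 22.8/4 = 5.7
  s[X_1,X_2] = ((2.8)·(-1) + (-0.2)·(3) + (-3.2)·(3) + (1.8)·(-1) + (-1.2)·(-4)) / 4 = -10/4 = -2.5
  s[X_1,X_3] = ((2.8)·(0.8) + (-0.2)·(1.8) + (-3.2)·(-0.2) + (1.8)·(1.8) + (-1.2)·(-4.2)) / 4 = 10.8/4 = 2.7
  s[X_2,X_2] = ((-1)·(-1) + (3)·(3) + (3)·(3) + (-1)·(-1) + (-4)·(-4)) / 4 = 36/4 = 9
  s[X_2,X_3] = ((-1)·(0.8) + (3)·(1.8) + (3)·(-0.2) + (-1)·(1.8) + (-4)·(-4.2)) / 4 = 19/4 = 4.75
  s[X_3,X_3] = ((0.8)·(0.8) + (1.8)·(1.8) + (-0.2)·(-0.2) + (1.8)·(1.8) + (-4.2)·(-4.2)) / 4 = 24.8/4 = 6.2
  Sample standard deviations s_i = √(s[i,i]):
  s(X_1) = √(5.7) = 2.3875
  s(X_2) = √(9) = 3
  s(X_3) = √(6.2) = 2.49

Step 3 — r_{ij} = s_{ij} / (s_i · s_j):
  r[X_1,X_1] = 1 (diagonal).
  r[X_1,X_2] = -2.5 / (2.3875 · 3) = -2.5 / 7.1624 = -0.349
  r[X_1,X_3] = 2.7 / (2.3875 · 2.49) = 2.7 / 5.9447 = 0.4542
  r[X_2,X_2] = 1 (diagonal).
  r[X_2,X_3] = 4.75 / (3 · 2.49) = 4.75 / 7.4699 = 0.6359
  r[X_3,X_3] = 1 (diagonal).

R is symmetric with unit diagonal. Assembling:

R = [[1, -0.349, 0.4542],
 [-0.349, 1, 0.6359],
 [0.4542, 0.6359, 1]]


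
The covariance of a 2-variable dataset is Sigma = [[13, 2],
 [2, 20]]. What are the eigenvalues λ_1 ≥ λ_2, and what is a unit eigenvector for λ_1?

Step 1 — characteristic polynomial of 2×2 Sigma:
  det(Sigma - λI) = λ² - trace · λ + det = 0.
  trace = 13 + 20 = 33, det = 13·20 - (2)² = 256.
Step 2 — discriminant:
  Δ = trace² - 4·det = 1089 - 1024 = 65.
Step 3 — eigenvalues:
  λ = (trace ± √Δ)/2 = (33 ± 8.0623)/2,
  λ_1 = 20.5311,  λ_2 = 12.4689.

Step 4 — unit eigenvector for λ_1: solve (Sigma - λ_1 I)v = 0. First row:
  (13 - 20.5311)·v_x + (2)·v_y = 0, i.e. (-7.5311)·v_x + (2)·v_y = 0,
  so v ∝ (b, λ_1 - a) = (2, 7.5311) = u.
  ||u|| = √((2)² + (7.5311)²) = √(60.7179) ≈ 7.7922,
  v_1 = u/||u|| ≈ (0.2567, 0.9665) (||v_1|| = 1).

λ_1 = 20.5311,  λ_2 = 12.4689;  v_1 ≈ (0.2567, 0.9665)


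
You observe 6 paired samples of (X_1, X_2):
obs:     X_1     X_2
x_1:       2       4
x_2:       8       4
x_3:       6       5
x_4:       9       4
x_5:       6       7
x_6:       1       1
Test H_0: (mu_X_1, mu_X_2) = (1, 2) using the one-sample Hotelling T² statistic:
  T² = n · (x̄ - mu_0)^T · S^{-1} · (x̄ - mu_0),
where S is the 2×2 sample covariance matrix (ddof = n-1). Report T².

Step 1 — sample mean vector:
  mean(X_1) = (2 + 8 + 6 + 9 + 6 + 1) / 6 = 32/6 = 5.3333
  mean(X_2) = (4 + 4 + 5 + 4 + 7 + 1) / 6 = 25/6 = 4.1667
  x̄ = (5.3333, 4.1667),  deviation x̄ - mu_0 = (5.3333, 4.1667) - (1, 2) = (4.3333, 2.1667).

Step 2 — sample covariance matrix, S[i,j] = (1/(n-1)) · Σ_k (x_{k,i} - mean_i) · (x_{k,j} - mean_j), divisor n-1 = 5:
  S[X_1,X_1] = ((-3.3333)·(-3.3333) + (2.6667)·(2.6667) + (0.6667)·(0.6667) + (3.6667)·(3.6667) + (0.6667)·(0.6667) + (-4.3333)·(-4.3333)) / 5 = 51.3333/5 = 10.2667
  S[X_1,X_2] = ((-3.3333)·(-0.1667) + (2.6667)·(-0.1667) + (0.6667)·(0.8333) + (3.6667)·(-0.1667) + (0.6667)·(2.8333) + (-4.3333)·(-3.1667)) / 5 = 15.6667/5 = 3.1333
  S[X_2,X_2] = ((-0.1667)·(-0.1667) + (-0.1667)·(-0.1667) + (0.8333)·(0.8333) + (-0.1667)·(-0.1667) + (2.8333)·(2.8333) + (-3.1667)·(-3.1667)) / 5 = 18.8333/5 = 3.7667
  S = [[10.2667, 3.1333],
 [3.1333, 3.7667]].

Step 3 — invert S. det(S) = 10.2667·3.7667 - (3.1333)² = 28.8533.
  S^{-1} = (1/det) · [[d, -b], [-b, a]] = [[0.1305, -0.1086],
 [-0.1086, 0.3558]].

Step 4 — quadratic form (x̄ - mu_0)^T · S^{-1} · (x̄ - mu_0):
  S^{-1} · (x̄ - mu_0) = (0.3304, 0.3004),
  (x̄ - mu_0)^T · [...] = (4.3333)·(0.3304) + (2.1667)·(0.3004) = 2.0826.

Step 5 — scale by n: T² = 6 · 2.0826 = 12.4954.

T² ≈ 12.4954


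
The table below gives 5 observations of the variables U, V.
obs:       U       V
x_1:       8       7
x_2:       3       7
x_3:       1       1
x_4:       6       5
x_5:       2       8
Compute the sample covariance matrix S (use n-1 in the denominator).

Step 1 — column means:
  mean(U) = (8 + 3 + 1 + 6 + 2) / 5 = 20/5 = 4
  mean(V) = (7 + 7 + 1 + 5 + 8) / 5 = 28/5 = 5.6

Step 2 — sample covariance S[i,j] = (1/(n-1)) · Σ_k (x_{k,i} - mean_i) · (x_{k,j} - mean_j), with n-1 = 4.
  S[U,U] = ((4)·(4) + (-1)·(-1) + (-3)·(-3) + (2)·(2) + (-2)·(-2)) / 4 = 34/4 = 8.5
  S[U,V] = ((4)·(1.4) + (-1)·(1.4) + (-3)·(-4.6) + (2)·(-0.6) + (-2)·(2.4)) / 4 = 12/4 = 3
  S[V,V] = ((1.4)·(1.4) + (1.4)·(1.4) + (-4.6)·(-4.6) + (-0.6)·(-0.6) + (2.4)·(2.4)) / 4 = 31.2/4 = 7.8

S is symmetric (S[j,i] = S[i,j]). Assembling:

S = [[8.5, 3],
 [3, 7.8]]


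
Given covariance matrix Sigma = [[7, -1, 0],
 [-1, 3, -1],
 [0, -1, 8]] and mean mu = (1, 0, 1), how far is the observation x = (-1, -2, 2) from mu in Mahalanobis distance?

Step 1 — centre the observation: (x - mu) = (-2, -2, 1).

Step 2 — invert Sigma (cofactor / det for 3×3, or solve directly):
  Sigma^{-1} = [[0.1503, 0.0523, 0.0065],
 [0.0523, 0.366, 0.0458],
 [0.0065, 0.0458, 0.1307]].

Step 3 — form the quadratic (x - mu)^T · Sigma^{-1} · (x - mu):
  Sigma^{-1} · (x - mu) = (-0.3987, -0.7908, 0.0261).
  (x - mu)^T · [Sigma^{-1} · (x - mu)] = (-2)·(-0.3987) + (-2)·(-0.7908) + (1)·(0.0261) = 2.4052.

Step 4 — take square root: d = √(2.4052) ≈ 1.5509.

d(x, mu) = √(2.4052) ≈ 1.5509


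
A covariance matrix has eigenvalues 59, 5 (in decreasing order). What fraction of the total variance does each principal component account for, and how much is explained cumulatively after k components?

Step 1 — total variance = trace(Sigma) = Σ λ_i = 59 + 5 = 64.

Step 2 — fraction explained by component i = λ_i / Σ λ:
  PC1: 59/64 = 0.9219
  PC2: 5/64 = 0.0781

Step 3 — cumulative fraction after k components = (λ_1 + ... + λ_k) / Σ λ:
  k = 1: 59/64 = 0.9219
  k = 2: (59 + 5)/64 = 64/64 = 1

Summary (fraction, with percent):

explained: PC1 0.9219 (92.19%), PC2 0.0781 (7.81%);  cumulative: 0.9219, 1


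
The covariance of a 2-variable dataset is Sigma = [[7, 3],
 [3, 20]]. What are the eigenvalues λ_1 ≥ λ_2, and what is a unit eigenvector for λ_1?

Step 1 — characteristic polynomial of 2×2 Sigma:
  det(Sigma - λI) = λ² - trace · λ + det = 0.
  trace = 7 + 20 = 27, det = 7·20 - (3)² = 131.
Step 2 — discriminant:
  Δ = trace² - 4·det = 729 - 524 = 205.
Step 3 — eigenvalues:
  λ = (trace ± √Δ)/2 = (27 ± 14.3178)/2,
  λ_1 = 20.6589,  λ_2 = 6.3411.

Step 4 — unit eigenvector for λ_1: solve (Sigma - λ_1 I)v = 0. First row:
  (7 - 20.6589)·v_x + (3)·v_y = 0, i.e. (-13.6589)·v_x + (3)·v_y = 0,
  so v ∝ (b, λ_1 - a) = (3, 13.6589) = u.
  ||u|| = √((3)² + (13.6589)²) = √(195.5658) ≈ 13.9845,
  v_1 = u/||u|| ≈ (0.2145, 0.9767) (||v_1|| = 1).

λ_1 = 20.6589,  λ_2 = 6.3411;  v_1 ≈ (0.2145, 0.9767)


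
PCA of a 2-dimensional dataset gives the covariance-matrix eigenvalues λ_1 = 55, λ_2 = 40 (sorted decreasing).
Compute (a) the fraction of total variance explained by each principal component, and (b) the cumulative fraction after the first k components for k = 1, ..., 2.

Step 1 — total variance = trace(Sigma) = Σ λ_i = 55 + 40 = 95.

Step 2 — fraction explained by component i = λ_i / Σ λ:
  PC1: 55/95 = 0.5789
  PC2: 40/95 = 0.4211

Step 3 — cumulative fraction after k components = (λ_1 + ... + λ_k) / Σ λ:
  k = 1: 55/95 = 0.5789
  k = 2: (55 + 40)/95 = 95/95 = 1

Summary (fraction, with percent):

explained: PC1 0.5789 (57.89%), PC2 0.4211 (42.11%);  cumulative: 0.5789, 1


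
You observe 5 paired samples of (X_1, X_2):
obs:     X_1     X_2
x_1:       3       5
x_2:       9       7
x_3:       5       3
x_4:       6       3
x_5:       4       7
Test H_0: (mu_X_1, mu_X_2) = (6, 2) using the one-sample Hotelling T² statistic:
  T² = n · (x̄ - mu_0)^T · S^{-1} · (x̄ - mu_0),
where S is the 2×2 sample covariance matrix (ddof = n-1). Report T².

Step 1 — sample mean vector:
  mean(X_1) = (3 + 9 + 5 + 6 + 4) / 5 = 27/5 = 5.4
  mean(X_2) = (5 + 7 + 3 + 3 + 7) / 5 = 25/5 = 5
  x̄ = (5.4, 5),  deviation x̄ - mu_0 = (5.4, 5) - (6, 2) = (-0.6, 3).

Step 2 — sample covariance matrix, S[i,j] = (1/(n-1)) · Σ_k (x_{k,i} - mean_i) · (x_{k,j} - mean_j), divisor n-1 = 4:
  S[X_1,X_1] = ((-2.4)·(-2.4) + (3.6)·(3.6) + (-0.4)·(-0.4) + (0.6)·(0.6) + (-1.4)·(-1.4)) / 4 = 21.2/4 = 5.3
  S[X_1,X_2] = ((-2.4)·(0) + (3.6)·(2) + (-0.4)·(-2) + (0.6)·(-2) + (-1.4)·(2)) / 4 = 4/4 = 1
  S[X_2,X_2] = ((0)·(0) + (2)·(2) + (-2)·(-2) + (-2)·(-2) + (2)·(2)) / 4 = 16/4 = 4
  S = [[5.3, 1],
 [1, 4]].

Step 3 — invert S. det(S) = 5.3·4 - (1)² = 20.2.
  S^{-1} = (1/det) · [[d, -b], [-b, a]] = [[0.198, -0.0495],
 [-0.0495, 0.2624]].

Step 4 — quadratic form (x̄ - mu_0)^T · S^{-1} · (x̄ - mu_0):
  S^{-1} · (x̄ - mu_0) = (-0.2673, 0.8168),
  (x̄ - mu_0)^T · [...] = (-0.6)·(-0.2673) + (3)·(0.8168) = 2.6109.

Step 5 — scale by n: T² = 5 · 2.6109 = 13.0545.

T² ≈ 13.0545


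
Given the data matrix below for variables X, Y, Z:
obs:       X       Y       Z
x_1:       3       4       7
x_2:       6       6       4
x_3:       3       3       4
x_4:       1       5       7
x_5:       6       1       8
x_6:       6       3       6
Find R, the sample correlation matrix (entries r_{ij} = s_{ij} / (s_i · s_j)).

Step 1 — column means:
  mean(X) = (3 + 6 + 3 + 1 + 6 + 6) / 6 = 25/6 = 4.1667
  mean(Y) = (4 + 6 + 3 + 5 + 1 + 3) / 6 = 22/6 = 3.6667
  mean(Z) = (7 + 4 + 4 + 7 + 8 + 6) / 6 = 36/6 = 6

Step 2 — sample variances and covariances s[i,j] = (1/(n-1)) · Σ_k (x_{k,i} - mean_i) · (x_{k,j} - mean_j), with n-1 = 5:
  s[X,X] = ((-1.1667)·(-1.1667) + (1.8333)·(1.8333) + (-1.1667)·(-1.1667) + (-3.1667)·(-3.1667) + (1.8333)·(1.8333) + (1.8333)·(1.8333)) / 5 = 22.8333/5 = 4.5667
  s[X,Y] = ((-1.1667)·(0.3333) + (1.8333)·(2.3333) + (-1.1667)·(-0.6667) + (-3.1667)·(1.3333) + (1.8333)·(-2.6667) + (1.8333)·(-0.6667)) / 5 = -5.6667/5 = -1.1333
  s[X,Z] = ((-1.1667)·(1) + (1.8333)·(-2) + (-1.1667)·(-2) + (-3.1667)·(1) + (1.8333)·(2) + (1.8333)·(0)) / 5 = -2/5 = -0.4
  s[Y,Y] = ((0.3333)·(0.3333) + (2.3333)·(2.3333) + (-0.6667)·(-0.6667) + (1.3333)·(1.3333) + (-2.6667)·(-2.6667) + (-0.6667)·(-0.6667)) / 5 = 15.3333/5 = 3.0667
  s[Y,Z] = ((0.3333)·(1) + (2.3333)·(-2) + (-0.6667)·(-2) + (1.3333)·(1) + (-2.6667)·(2) + (-0.6667)·(0)) / 5 = -7/5 = -1.4
  s[Z,Z] = ((1)·(1) + (-2)·(-2) + (-2)·(-2) + (1)·(1) + (2)·(2) + (0)·(0)) / 5 = 14/5 = 2.8
  Sample standard deviations s_i = √(s[i,i]):
  s(X) = √(4.5667) = 2.137
  s(Y) = √(3.0667) = 1.7512
  s(Z) = √(2.8) = 1.6733

Step 3 — r_{ij} = s_{ij} / (s_i · s_j):
  r[X,X] = 1 (diagonal).
  r[X,Y] = -1.1333 / (2.137 · 1.7512) = -1.1333 / 3.7423 = -0.3028
  r[X,Z] = -0.4 / (2.137 · 1.6733) = -0.4 / 3.5758 = -0.1119
  r[Y,Y] = 1 (diagonal).
  r[Y,Z] = -1.4 / (1.7512 · 1.6733) = -1.4 / 2.9303 = -0.4778
  r[Z,Z] = 1 (diagonal).

R is symmetric with unit diagonal. Assembling:

R = [[1, -0.3028, -0.1119],
 [-0.3028, 1, -0.4778],
 [-0.1119, -0.4778, 1]]
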